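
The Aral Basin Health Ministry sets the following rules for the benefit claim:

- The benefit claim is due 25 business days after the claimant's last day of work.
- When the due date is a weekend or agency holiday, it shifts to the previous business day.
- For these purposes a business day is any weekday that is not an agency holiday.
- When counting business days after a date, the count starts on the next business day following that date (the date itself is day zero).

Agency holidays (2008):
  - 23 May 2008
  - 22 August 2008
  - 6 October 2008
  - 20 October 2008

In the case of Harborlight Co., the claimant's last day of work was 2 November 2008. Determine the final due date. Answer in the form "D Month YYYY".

5 December 2008

25 business days after 2 November 2008, excluding weekends and holidays, is 5 December 2008.
5 December 2008 (Friday) is already a business day.
The final due date is 5 December 2008.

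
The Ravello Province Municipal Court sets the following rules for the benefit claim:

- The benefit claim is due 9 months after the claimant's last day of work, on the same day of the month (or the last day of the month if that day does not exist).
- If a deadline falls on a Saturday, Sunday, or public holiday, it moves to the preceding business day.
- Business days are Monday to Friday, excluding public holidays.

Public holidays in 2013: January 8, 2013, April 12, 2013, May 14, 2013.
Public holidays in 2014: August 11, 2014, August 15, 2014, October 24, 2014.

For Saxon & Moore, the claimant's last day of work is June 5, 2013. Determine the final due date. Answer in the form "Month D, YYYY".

March 5, 2014

9 months after June 5, 2013, on the same day of the month, is March 5, 2014.
March 5, 2014 is a Wednesday and not a listed holiday, so it stands.
Final deadline: March 5, 2014.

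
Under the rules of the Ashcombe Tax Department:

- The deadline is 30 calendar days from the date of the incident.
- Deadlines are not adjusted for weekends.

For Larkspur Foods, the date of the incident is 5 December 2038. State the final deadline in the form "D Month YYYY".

4 January 2039

Adding 30 calendar days to 5 December 2038 gives 4 January 2039.
No adjustment is made for weekends or holidays, so 4 January 2039 stands.
So the filing is due 4 January 2039.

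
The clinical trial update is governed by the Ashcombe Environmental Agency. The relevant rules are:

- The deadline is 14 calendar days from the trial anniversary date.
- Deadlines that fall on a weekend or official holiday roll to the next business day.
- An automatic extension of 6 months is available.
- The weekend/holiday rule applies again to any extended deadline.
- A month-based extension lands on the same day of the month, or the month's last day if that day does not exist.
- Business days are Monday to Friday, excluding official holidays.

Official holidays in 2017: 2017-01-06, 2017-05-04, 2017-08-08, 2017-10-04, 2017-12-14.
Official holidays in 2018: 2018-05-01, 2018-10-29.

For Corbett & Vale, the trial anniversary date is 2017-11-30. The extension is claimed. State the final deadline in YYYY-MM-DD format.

2018-06-15

Trigger date 2017-11-30 + 14 calendar days = 2017-12-14.
2017-12-14 is a listed holiday, so it moves to the next business day, 2017-12-15 (Friday).
Applying the 6 months extension: 6 months after 2017-12-15 is 2018-06-15.
2018-06-15 is a Friday and not a listed holiday, so it stands.
The final due date is 2018-06-15.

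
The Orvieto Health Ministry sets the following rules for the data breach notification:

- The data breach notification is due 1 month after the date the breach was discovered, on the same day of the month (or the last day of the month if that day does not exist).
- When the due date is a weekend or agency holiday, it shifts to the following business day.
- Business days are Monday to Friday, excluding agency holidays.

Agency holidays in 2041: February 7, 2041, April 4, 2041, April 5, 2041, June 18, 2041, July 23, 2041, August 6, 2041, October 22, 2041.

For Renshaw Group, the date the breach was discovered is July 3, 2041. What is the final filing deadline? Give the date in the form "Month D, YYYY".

Moving 1 month forward from July 3, 2041 on the corresponding day gives August 3, 2041.
Because August 3, 2041 is a Saturday, the deadline becomes August 5, 2041 (Monday).
Deadline: August 5, 2041.

August 5, 2041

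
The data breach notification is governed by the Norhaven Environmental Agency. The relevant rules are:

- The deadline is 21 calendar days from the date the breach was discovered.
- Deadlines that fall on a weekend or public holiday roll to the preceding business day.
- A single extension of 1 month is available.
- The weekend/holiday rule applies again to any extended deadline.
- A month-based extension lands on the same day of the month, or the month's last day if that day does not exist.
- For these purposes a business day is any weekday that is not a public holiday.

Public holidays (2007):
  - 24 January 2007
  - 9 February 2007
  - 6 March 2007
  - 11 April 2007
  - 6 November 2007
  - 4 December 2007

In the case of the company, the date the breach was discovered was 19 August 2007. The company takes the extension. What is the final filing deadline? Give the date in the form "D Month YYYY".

Trigger date 19 August 2007 + 21 calendar days = 9 September 2007.
9 September 2007 is a Sunday, so it moves to the preceding business day, 7 September 2007 (Friday).
The 1 month extension carries 7 September 2007 to 7 October 2007.
7 October 2007 is a Sunday, so it moves to the preceding business day, 5 October 2007 (Friday).
Deadline: 5 October 2007.

5 October 2007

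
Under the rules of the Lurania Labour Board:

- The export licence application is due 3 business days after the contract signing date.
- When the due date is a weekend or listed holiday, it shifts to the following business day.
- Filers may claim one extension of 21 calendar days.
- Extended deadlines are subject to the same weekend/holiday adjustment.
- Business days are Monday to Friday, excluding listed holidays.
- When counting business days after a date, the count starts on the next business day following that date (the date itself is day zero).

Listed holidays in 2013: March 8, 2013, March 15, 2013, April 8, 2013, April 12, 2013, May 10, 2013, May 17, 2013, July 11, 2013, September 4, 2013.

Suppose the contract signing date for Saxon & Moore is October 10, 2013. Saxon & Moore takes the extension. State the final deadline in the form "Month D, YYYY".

November 5, 2013

3 business days after October 10, 2013, excluding weekends and holidays, is October 15, 2013.
October 15, 2013 falls on a Tuesday, which is a business day, so no adjustment is needed.
The 21-calendar-day extension moves the deadline from October 15, 2013 to November 5, 2013.
November 5, 2013 is a Tuesday and not a listed holiday, so it stands.
Final deadline: November 5, 2013.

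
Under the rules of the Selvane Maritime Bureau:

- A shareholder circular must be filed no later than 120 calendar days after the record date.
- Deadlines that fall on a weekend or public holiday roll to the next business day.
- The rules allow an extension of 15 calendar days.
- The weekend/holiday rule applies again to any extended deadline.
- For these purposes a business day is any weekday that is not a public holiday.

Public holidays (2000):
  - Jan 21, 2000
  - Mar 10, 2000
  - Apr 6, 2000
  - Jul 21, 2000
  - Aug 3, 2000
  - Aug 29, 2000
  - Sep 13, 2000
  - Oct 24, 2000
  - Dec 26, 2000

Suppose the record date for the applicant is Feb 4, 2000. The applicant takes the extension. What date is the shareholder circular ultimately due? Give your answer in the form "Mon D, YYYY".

Jun 20, 2000

Adding 120 calendar days to Feb 4, 2000 gives Jun 3, 2000.
Jun 3, 2000 is a Saturday; the next business day is Jun 5, 2000 (Monday).
Applying the 15-calendar-day extension: Jun 5, 2000 + 15 days = Jun 20, 2000.
Since Jun 20, 2000 is a Tuesday and not a holiday, the date is unchanged.
The final due date is Jun 20, 2000.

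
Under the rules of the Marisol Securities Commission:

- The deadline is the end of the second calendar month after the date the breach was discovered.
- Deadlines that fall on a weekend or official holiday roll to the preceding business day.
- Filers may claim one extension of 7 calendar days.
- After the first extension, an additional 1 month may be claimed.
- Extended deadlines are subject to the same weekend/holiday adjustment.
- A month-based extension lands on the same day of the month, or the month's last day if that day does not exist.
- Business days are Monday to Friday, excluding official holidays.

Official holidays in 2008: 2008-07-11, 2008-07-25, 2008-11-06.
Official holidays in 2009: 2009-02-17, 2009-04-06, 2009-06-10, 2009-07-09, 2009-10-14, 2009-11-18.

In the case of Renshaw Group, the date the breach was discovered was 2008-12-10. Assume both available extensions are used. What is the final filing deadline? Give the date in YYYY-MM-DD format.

2009-04-03

The second month after 2008-12-10 is February 2009, whose last day is 2009-02-28.
2009-02-28 falls on a Saturday. Rolling to the preceding business day gives 2009-02-27, a Friday.
Applying the 7-calendar-day extension: 2009-02-27 + 7 days = 2009-03-06.
2009-03-06 is a Friday and not a listed holiday, so it stands.
Applying the 1 month extension: 1 month after 2009-03-06 is 2009-04-06.
2009-04-06 is a listed holiday, so it moves to the preceding business day, 2009-04-03 (Friday).
So the filing is due 2009-04-03.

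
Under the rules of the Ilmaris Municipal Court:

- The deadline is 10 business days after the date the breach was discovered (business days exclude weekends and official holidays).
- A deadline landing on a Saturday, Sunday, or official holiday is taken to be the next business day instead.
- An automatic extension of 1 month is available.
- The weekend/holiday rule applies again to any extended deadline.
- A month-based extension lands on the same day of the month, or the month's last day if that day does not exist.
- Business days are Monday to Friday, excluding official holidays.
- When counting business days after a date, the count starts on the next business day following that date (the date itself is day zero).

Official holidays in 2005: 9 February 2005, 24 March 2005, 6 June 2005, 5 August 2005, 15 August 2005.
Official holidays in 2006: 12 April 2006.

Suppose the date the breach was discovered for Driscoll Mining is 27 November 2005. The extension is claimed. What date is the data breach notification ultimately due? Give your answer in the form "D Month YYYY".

Counting 10 business days after 27 November 2005 (skipping weekends and listed holidays) reaches 9 December 2005.
Since 9 December 2005 is a Friday and not a holiday, the date is unchanged.
Add 1 month to 9 December 2005: 9 January 2006.
9 January 2006 falls on a Monday, which is a business day, so no adjustment is needed.
Final deadline: 9 January 2006.

9 January 2006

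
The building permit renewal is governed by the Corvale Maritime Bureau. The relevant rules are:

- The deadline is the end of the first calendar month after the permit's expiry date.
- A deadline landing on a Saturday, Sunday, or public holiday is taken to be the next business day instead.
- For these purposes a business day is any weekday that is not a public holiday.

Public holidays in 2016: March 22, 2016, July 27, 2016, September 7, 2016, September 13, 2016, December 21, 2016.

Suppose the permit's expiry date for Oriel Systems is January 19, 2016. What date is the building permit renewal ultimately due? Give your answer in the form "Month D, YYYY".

The first month after January 19, 2016 is February 2016, whose last day is February 29, 2016.
February 29, 2016 is a Monday and not a listed holiday, so it stands.
Deadline: February 29, 2016.

February 29, 2016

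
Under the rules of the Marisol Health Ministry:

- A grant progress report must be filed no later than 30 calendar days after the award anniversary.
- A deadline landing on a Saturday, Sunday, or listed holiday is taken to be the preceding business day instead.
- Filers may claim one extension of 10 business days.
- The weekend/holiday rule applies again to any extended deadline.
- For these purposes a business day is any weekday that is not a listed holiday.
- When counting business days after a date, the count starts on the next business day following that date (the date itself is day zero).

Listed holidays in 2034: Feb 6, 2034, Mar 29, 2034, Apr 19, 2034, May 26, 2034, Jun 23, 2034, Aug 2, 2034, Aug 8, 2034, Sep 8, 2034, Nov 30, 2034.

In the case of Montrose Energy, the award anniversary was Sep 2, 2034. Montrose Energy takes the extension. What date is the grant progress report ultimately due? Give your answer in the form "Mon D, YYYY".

30 calendar days after Sep 2, 2034 is Oct 2, 2034.
Oct 2, 2034 falls on a Monday, which is a business day, so no adjustment is needed.
Applying the 10-business-day extension: 10 business days after Oct 2, 2034 is Oct 16, 2034.
Oct 16, 2034 is a Monday and not a listed holiday, so it stands.
So the filing is due Oct 16, 2034.

Oct 16, 2034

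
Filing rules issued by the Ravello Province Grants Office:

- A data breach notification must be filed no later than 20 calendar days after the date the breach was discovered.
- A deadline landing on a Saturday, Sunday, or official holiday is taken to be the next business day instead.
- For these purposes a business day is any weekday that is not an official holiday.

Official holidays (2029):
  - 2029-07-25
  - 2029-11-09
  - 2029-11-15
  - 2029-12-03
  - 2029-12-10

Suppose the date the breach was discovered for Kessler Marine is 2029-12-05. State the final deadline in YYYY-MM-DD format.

2029-12-25

From 2029-12-05, 20 calendar days later is 2029-12-25.
2029-12-25 is a Tuesday and not a listed holiday, so it stands.
The final due date is 2029-12-25.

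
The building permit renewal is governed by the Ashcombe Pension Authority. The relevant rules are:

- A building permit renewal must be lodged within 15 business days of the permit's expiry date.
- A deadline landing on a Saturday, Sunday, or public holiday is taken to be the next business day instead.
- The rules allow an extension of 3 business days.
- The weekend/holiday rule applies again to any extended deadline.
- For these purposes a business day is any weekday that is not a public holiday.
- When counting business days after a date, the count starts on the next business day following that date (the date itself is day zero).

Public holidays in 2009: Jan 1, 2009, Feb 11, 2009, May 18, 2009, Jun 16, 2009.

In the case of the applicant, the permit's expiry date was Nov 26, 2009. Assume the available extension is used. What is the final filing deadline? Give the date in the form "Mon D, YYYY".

Dec 22, 2009

Starting the day after Nov 26, 2009 and counting 15 business days lands on Dec 17, 2009.
Dec 17, 2009 falls on a Thursday, which is a business day, so no adjustment is needed.
The 3-business-day extension runs from Dec 17, 2009 to Dec 22, 2009.
Dec 22, 2009 falls on a Tuesday, which is a business day, so no adjustment is needed.
So the filing is due Dec 22, 2009.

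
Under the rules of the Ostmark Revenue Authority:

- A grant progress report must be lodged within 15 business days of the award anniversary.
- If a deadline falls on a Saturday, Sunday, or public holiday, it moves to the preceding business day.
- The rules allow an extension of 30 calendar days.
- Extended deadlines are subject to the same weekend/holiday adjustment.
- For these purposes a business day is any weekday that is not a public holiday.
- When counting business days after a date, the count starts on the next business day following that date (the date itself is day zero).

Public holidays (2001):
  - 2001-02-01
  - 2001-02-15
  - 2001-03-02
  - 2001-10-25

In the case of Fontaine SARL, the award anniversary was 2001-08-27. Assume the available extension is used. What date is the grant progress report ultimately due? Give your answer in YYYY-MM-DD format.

2001-10-17

Starting the day after 2001-08-27 and counting 15 business days lands on 2001-09-17.
2001-09-17 (Monday) is already a business day.
With the 30-day extension, 2001-09-17 becomes 2001-10-17.
2001-10-17 (Wednesday) is already a business day.
So the filing is due 2001-10-17.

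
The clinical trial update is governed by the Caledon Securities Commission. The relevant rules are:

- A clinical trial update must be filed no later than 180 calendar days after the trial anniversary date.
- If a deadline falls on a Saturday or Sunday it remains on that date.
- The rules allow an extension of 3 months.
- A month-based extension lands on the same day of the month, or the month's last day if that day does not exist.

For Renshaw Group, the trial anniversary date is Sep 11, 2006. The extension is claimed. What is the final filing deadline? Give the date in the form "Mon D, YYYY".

Jun 10, 2007

180 calendar days after Sep 11, 2006 is Mar 10, 2007.
Mar 10, 2007 falls on a Saturday. The rules make no weekend/holiday allowance, so it remains Mar 10, 2007.
The 3 months extension carries Mar 10, 2007 to Jun 10, 2007.
Jun 10, 2007 falls on a Sunday. The rules make no weekend/holiday allowance, so it remains Jun 10, 2007.
The final due date is Jun 10, 2007.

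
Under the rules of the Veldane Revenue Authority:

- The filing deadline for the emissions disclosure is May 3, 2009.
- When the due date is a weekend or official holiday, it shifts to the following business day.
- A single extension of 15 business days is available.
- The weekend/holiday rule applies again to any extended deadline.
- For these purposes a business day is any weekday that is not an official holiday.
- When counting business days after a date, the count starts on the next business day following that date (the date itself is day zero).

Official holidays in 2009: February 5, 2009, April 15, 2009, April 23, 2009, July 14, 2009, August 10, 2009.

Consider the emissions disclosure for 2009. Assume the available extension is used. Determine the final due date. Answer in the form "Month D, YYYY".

May 25, 2009

The statutory due date is May 3, 2009.
Because May 3, 2009 is a Sunday, the deadline becomes May 4, 2009 (Monday).
Applying the 15-business-day extension: 15 business days after May 4, 2009 is May 25, 2009.
May 25, 2009 is a Monday and not a listed holiday, so it stands.
Final deadline: May 25, 2009.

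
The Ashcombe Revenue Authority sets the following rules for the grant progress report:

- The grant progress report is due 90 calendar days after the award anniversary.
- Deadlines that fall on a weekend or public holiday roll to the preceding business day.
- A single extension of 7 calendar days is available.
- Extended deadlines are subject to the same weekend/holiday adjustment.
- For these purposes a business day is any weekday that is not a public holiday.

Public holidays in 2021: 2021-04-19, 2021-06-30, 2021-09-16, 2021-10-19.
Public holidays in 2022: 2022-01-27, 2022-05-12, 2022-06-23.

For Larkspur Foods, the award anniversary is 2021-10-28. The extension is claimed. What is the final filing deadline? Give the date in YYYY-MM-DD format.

From 2021-10-28, 90 calendar days later is 2022-01-26.
2022-01-26 falls on a Wednesday, which is a business day, so no adjustment is needed.
Add the 7 calendar-day extension to 2022-01-26: 2022-02-02.
2022-02-02 (Wednesday) is already a business day.
Deadline: 2022-02-02.

2022-02-02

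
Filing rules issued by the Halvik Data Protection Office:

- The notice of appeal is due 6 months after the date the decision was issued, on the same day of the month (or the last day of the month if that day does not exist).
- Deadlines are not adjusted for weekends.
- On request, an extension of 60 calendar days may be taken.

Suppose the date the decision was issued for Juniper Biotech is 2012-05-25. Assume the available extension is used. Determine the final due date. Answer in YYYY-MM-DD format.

Moving 6 months forward from 2012-05-25 on the corresponding day gives 2012-11-25.
No adjustment is made for weekends or holidays, so 2012-11-25 stands.
Add the 60 calendar-day extension to 2012-11-25: 2013-01-24.
No adjustment is made for weekends or holidays, so 2013-01-24 stands.
Deadline: 2013-01-24.

2013-01-24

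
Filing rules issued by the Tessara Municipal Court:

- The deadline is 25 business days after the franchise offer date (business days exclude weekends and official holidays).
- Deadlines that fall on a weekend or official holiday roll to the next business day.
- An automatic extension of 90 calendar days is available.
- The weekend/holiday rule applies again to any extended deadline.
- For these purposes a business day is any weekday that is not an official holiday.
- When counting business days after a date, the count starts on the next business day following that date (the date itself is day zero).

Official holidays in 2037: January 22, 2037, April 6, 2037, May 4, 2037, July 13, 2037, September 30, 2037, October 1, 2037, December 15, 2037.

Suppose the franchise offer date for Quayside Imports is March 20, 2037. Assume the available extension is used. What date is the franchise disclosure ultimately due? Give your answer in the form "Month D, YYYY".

Starting the day after March 20, 2037 and counting 25 business days lands on April 27, 2037.
April 27, 2037 is a Monday and not a listed holiday, so it stands.
With the 90-day extension, April 27, 2037 becomes July 26, 2037.
July 26, 2037 is a Sunday, so it moves to the next business day, July 27, 2037 (Monday).
Deadline: July 27, 2037.

July 27, 2037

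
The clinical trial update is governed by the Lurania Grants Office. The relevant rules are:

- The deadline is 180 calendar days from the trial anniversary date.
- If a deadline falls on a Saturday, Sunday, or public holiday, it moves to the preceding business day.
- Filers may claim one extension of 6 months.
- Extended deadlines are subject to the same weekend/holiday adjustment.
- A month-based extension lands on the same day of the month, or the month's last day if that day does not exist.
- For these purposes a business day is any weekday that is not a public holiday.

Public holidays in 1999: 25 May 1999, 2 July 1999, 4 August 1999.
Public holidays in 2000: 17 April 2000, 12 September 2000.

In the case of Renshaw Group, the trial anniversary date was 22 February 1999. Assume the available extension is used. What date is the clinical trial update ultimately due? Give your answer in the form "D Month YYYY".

18 February 2000

Adding 180 calendar days to 22 February 1999 gives 21 August 1999.
21 August 1999 falls on a Saturday. Rolling to the preceding business day gives 20 August 1999, a Friday.
The 6 months extension carries 20 August 1999 to 20 February 2000.
20 February 2000 is a Sunday, so it moves to the preceding business day, 18 February 2000 (Friday).
Final deadline: 18 February 2000.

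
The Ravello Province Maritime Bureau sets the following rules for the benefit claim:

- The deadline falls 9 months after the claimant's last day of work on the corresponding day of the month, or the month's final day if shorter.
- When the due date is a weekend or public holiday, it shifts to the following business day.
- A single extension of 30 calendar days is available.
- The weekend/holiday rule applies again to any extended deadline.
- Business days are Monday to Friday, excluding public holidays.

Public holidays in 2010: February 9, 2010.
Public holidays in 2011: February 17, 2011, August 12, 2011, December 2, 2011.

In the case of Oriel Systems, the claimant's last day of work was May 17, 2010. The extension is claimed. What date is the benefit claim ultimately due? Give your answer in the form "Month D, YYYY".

March 21, 2011

9 months after May 17, 2010, on the same day of the month, is February 17, 2011.
February 17, 2011 is a listed holiday, so it moves to the next business day, February 18, 2011 (Friday).
The 30-calendar-day extension moves the deadline from February 18, 2011 to March 20, 2011.
March 20, 2011 is a Sunday, so it moves to the next business day, March 21, 2011 (Monday).
So the filing is due March 21, 2011.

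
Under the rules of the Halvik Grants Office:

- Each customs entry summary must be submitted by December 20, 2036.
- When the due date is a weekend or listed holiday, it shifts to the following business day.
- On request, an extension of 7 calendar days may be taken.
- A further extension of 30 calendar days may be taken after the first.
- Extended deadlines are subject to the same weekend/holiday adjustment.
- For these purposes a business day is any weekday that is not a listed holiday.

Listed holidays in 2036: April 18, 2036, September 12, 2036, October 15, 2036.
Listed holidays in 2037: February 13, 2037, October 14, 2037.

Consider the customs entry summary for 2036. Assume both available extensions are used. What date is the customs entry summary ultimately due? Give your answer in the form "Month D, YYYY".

Start from the fixed due date, December 20, 2036.
December 20, 2036 falls on a Saturday. Rolling to the next business day gives December 22, 2036, a Monday.
Add the 7 calendar-day extension to December 22, 2036: December 29, 2036.
December 29, 2036 (Monday) is already a business day.
Applying the 30-calendar-day extension: December 29, 2036 + 30 days = January 28, 2037.
January 28, 2037 is a Wednesday and not a listed holiday, so it stands.
The final due date is January 28, 2037.

January 28, 2037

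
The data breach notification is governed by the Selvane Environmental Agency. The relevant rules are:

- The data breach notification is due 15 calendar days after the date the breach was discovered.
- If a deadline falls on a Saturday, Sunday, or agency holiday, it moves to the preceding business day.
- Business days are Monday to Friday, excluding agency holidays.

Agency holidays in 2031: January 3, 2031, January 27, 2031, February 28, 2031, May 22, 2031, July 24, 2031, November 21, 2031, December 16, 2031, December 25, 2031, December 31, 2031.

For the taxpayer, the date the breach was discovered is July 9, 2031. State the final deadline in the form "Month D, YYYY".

July 23, 2031

Trigger date July 9, 2031 + 15 calendar days = July 24, 2031.
July 24, 2031 falls on a listed holiday. Rolling to the preceding business day gives July 23, 2031, a Wednesday.
The final due date is July 23, 2031.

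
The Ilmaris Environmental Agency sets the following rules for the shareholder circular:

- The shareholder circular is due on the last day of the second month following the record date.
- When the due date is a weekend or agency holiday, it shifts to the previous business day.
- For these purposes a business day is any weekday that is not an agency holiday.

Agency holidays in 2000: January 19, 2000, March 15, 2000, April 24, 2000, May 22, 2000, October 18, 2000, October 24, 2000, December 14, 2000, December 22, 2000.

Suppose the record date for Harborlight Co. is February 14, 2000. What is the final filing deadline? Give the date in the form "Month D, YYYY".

April 28, 2000

2 months after February 14, 2000 falls in April 2000; the last day of that month is April 30, 2000.
April 30, 2000 falls on a Sunday. Rolling to the preceding business day gives April 28, 2000, a Friday.
Deadline: April 28, 2000.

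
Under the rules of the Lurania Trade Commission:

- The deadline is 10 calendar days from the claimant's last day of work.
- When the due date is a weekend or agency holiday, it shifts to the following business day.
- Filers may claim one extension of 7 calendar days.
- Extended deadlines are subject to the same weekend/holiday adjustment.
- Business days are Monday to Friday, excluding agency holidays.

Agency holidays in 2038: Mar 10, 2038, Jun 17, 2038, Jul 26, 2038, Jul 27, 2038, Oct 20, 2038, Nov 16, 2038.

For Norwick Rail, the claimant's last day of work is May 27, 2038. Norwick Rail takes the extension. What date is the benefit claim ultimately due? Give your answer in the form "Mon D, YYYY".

Jun 14, 2038

10 calendar days after May 27, 2038 is Jun 6, 2038.
Because Jun 6, 2038 is a Sunday, the deadline becomes Jun 7, 2038 (Monday).
Applying the 7-calendar-day extension: Jun 7, 2038 + 7 days = Jun 14, 2038.
Jun 14, 2038 (Monday) is already a business day.
The final due date is Jun 14, 2038.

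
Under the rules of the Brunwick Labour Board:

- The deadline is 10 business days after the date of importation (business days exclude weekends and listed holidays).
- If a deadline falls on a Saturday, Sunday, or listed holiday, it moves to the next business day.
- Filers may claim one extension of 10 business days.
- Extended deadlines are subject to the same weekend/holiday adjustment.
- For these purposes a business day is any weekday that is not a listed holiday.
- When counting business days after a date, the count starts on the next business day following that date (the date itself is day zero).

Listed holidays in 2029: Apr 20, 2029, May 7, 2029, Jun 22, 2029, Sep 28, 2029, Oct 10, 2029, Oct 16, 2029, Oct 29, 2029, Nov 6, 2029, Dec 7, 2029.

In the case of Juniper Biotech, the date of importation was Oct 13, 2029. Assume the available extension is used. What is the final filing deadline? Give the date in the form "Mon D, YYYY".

Nov 14, 2029

Counting 10 business days after Oct 13, 2029 (skipping weekends and listed holidays) reaches Oct 30, 2029.
Since Oct 30, 2029 is a Tuesday and not a holiday, the date is unchanged.
Applying the 10-business-day extension: 10 business days after Oct 30, 2029 is Nov 14, 2029.
Nov 14, 2029 falls on a Wednesday, which is a business day, so no adjustment is needed.
Final deadline: Nov 14, 2029.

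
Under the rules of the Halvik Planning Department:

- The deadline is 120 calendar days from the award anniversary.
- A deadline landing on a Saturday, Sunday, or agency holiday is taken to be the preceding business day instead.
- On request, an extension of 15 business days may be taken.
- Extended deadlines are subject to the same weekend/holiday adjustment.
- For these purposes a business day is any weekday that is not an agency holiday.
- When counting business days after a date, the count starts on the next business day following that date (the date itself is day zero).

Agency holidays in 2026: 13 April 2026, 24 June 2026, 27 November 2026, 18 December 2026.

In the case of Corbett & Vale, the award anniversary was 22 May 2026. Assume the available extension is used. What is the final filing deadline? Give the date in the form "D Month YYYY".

9 October 2026

From 22 May 2026, 120 calendar days later is 19 September 2026.
Because 19 September 2026 is a Saturday, the deadline becomes 18 September 2026 (Friday).
The 15-business-day extension runs from 18 September 2026 to 9 October 2026.
9 October 2026 is a Friday and not a listed holiday, so it stands.
Final deadline: 9 October 2026.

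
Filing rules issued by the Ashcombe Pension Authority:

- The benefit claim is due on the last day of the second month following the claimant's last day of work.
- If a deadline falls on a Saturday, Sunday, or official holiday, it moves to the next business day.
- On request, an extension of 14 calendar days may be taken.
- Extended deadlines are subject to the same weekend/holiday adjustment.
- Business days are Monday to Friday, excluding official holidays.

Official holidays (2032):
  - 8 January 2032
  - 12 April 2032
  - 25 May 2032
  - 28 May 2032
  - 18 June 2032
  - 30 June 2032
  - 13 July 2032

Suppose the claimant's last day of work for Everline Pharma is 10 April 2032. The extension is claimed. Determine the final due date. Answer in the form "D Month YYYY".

2 months after 10 April 2032 falls in June 2032; the last day of that month is 30 June 2032.
30 June 2032 is a listed holiday; the next business day is 1 July 2032 (Thursday).
Add the 14 calendar-day extension to 1 July 2032: 15 July 2032.
Since 15 July 2032 is a Thursday and not a holiday, the date is unchanged.
The final due date is 15 July 2032.

15 July 2032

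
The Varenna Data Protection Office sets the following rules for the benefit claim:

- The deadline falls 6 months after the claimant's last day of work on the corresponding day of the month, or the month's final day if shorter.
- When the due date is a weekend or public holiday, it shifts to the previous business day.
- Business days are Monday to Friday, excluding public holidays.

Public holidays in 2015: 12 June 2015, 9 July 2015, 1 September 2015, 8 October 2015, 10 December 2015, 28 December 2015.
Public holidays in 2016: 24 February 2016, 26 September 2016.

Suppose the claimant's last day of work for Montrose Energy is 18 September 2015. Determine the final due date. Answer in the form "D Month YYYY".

6 months after 18 September 2015, on the same day of the month, is 18 March 2016.
Since 18 March 2016 is a Friday and not a holiday, the date is unchanged.
Final deadline: 18 March 2016.

18 March 2016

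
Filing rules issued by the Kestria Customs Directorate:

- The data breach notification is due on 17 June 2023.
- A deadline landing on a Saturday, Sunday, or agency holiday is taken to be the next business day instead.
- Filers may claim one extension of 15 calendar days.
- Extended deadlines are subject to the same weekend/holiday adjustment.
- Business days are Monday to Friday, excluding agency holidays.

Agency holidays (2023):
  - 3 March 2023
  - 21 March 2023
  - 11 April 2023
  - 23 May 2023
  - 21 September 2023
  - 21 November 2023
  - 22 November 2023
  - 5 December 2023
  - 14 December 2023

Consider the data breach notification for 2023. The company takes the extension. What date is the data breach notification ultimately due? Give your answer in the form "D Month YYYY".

4 July 2023

The statutory due date is 17 June 2023.
17 June 2023 falls on a Saturday. Rolling to the next business day gives 19 June 2023, a Monday.
Add the 15 calendar-day extension to 19 June 2023: 4 July 2023.
4 July 2023 is a Tuesday and not a listed holiday, so it stands.
The final due date is 4 July 2023.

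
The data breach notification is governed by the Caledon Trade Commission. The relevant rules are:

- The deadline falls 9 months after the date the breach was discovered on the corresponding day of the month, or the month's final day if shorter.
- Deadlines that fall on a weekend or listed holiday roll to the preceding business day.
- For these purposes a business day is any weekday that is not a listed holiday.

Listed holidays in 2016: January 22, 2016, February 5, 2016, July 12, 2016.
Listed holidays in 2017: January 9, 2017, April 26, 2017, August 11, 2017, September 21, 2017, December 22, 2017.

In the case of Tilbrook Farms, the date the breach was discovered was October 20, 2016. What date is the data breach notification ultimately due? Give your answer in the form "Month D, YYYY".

July 20, 2017

9 months from October 20, 2016 is July 20, 2017.
Since July 20, 2017 is a Thursday and not a holiday, the date is unchanged.
Deadline: July 20, 2017.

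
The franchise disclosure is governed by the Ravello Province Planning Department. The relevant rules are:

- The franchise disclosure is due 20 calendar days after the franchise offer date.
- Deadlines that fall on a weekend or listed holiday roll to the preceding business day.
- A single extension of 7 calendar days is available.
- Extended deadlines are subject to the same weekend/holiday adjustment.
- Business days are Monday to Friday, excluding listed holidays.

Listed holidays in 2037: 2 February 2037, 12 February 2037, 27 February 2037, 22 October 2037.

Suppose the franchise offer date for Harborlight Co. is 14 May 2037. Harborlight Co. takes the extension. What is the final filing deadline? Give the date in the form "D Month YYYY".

10 June 2037

From 14 May 2037, 20 calendar days later is 3 June 2037.
Since 3 June 2037 is a Wednesday and not a holiday, the date is unchanged.
Applying the 7-calendar-day extension: 3 June 2037 + 7 days = 10 June 2037.
10 June 2037 (Wednesday) is already a business day.
So the filing is due 10 June 2037.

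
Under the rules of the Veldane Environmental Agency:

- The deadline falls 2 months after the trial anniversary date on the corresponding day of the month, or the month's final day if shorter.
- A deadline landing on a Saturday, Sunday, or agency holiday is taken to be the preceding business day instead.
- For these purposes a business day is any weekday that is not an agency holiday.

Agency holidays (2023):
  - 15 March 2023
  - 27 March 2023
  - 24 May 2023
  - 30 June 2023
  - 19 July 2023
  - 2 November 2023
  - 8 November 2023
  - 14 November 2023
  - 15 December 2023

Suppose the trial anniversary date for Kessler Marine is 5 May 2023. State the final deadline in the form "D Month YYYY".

2 months from 5 May 2023 is 5 July 2023.
Since 5 July 2023 is a Wednesday and not a holiday, the date is unchanged.
The final due date is 5 July 2023.

5 July 2023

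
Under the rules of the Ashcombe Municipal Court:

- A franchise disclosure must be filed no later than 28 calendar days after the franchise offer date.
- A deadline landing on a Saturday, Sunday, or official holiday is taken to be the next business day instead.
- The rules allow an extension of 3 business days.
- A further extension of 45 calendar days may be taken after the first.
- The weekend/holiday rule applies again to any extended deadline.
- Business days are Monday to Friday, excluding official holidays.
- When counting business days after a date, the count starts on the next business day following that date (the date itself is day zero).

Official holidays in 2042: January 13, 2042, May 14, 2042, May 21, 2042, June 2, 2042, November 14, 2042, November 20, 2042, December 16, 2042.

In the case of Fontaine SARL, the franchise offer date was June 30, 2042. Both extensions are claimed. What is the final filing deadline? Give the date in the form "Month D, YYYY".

From June 30, 2042, 28 calendar days later is July 28, 2042.
July 28, 2042 is a Monday and not a listed holiday, so it stands.
The 3-business-day extension runs from July 28, 2042 to July 31, 2042.
Since July 31, 2042 is a Thursday and not a holiday, the date is unchanged.
The 45-calendar-day extension moves the deadline from July 31, 2042 to September 14, 2042.
September 14, 2042 is a Sunday, so it moves to the next business day, September 15, 2042 (Monday).
The final due date is September 15, 2042.

September 15, 2042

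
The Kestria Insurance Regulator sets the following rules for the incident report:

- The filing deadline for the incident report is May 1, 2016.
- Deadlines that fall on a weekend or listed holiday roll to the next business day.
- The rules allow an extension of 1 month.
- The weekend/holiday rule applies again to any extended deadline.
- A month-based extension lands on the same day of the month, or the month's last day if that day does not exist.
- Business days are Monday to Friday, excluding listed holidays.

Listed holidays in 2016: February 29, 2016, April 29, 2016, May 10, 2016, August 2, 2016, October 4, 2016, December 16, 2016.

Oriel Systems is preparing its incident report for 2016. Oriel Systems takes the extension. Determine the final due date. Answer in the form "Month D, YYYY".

June 2, 2016

Start from the fixed due date, May 1, 2016.
May 1, 2016 is a Sunday, so it moves to the next business day, May 2, 2016 (Monday).
Add 1 month to May 2, 2016: June 2, 2016.
June 2, 2016 falls on a Thursday, which is a business day, so no adjustment is needed.
Final deadline: June 2, 2016.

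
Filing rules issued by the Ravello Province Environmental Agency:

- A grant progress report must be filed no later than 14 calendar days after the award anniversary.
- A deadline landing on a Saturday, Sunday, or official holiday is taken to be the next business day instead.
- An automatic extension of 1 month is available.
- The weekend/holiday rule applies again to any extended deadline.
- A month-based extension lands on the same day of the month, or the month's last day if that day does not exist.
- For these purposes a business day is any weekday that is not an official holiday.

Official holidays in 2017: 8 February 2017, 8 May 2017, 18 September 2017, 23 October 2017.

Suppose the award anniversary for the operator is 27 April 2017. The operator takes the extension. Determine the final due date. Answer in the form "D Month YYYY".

12 June 2017

14 calendar days after 27 April 2017 is 11 May 2017.
11 May 2017 (Thursday) is already a business day.
The 1 month extension carries 11 May 2017 to 11 June 2017.
11 June 2017 is a Sunday, so it moves to the next business day, 12 June 2017 (Monday).
So the filing is due 12 June 2017.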